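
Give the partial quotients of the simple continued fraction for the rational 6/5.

[1; 5]

Run the Euclidean algorithm on 6 and 5; the successive quotients are the partial quotients a_0, a_1, ... (each step inverts the fractional part left over by the previous one):
  6 = 1*5 + 1, so a_0 = 1.
  5 = 5*1 + 0, so a_1 = 5.
The remainder reaches 0 after 2 divisions, so the expansion has 2 partial quotients, read off in order.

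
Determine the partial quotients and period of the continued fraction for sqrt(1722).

Write x_i = (sqrt(1722) + m_i)/d_i with (m_0, d_0) = (0, 1). a_0 = floor(sqrt(1722)) = 41, since 41^2 = 1681 <= 1722 < 1764 = 42^2.
Iterate m_{i+1} = d_i*a_i - m_i, d_{i+1} = (1722 - m_{i+1}^2)/d_i, a_{i+1} = floor((a_0 + m_{i+1})/d_{i+1}):
  m_1 = 1*41 - 0 = 41, d_1 = (1722 - 41^2)/1 = 41/1 = 41, a_1 = floor((41 + 41)/41) = 2.
  m_2 = 41*2 - 41 = 41, d_2 = (1722 - 41^2)/41 = 41/41 = 1, a_2 = floor((41 + 41)/1) = 82.
  m_3 = 1*82 - 41 = 41, d_3 = (1722 - 41^2)/1 = 41/1 = 41: (m_3, d_3) = (m_1, d_1) = (41, 41), so from here the quotients repeat a_1, a_2; the period length is 2.
Hence the expansion of sqrt(1722) is a_0 = 41 followed by the repeating block 2, 82 (period 2).

[41; (2, 82)]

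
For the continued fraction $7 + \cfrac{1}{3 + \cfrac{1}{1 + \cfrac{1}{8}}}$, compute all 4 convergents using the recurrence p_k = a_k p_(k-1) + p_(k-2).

Using the convergent recurrence p_i = a_i*p_{i-1} + p_{i-2}, q_i = a_i*q_{i-1} + q_{i-2} with p_{-2}=0, p_{-1}=1, q_{-2}=1, q_{-1}=0:
  i=0: a_0=7, p_0 = 7*1 + 0 = 7, q_0 = 7*0 + 1 = 1.
  i=1: a_1=3, p_1 = 3*7 + 1 = 22, q_1 = 3*1 + 0 = 3.
  i=2: a_2=1, p_2 = 1*22 + 7 = 29, q_2 = 1*3 + 1 = 4.
  i=3: a_3=8, p_3 = 8*29 + 22 = 254, q_3 = 8*4 + 3 = 35.

7/1, 22/3, 29/4, 254/35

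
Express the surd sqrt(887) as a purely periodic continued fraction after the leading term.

[29; (1, 3, 1, 1, 2, 29, 2, 1, 1, 3, 1, 58)]

Write x_i = (sqrt(887) + m_i)/d_i with (m_0, d_0) = (0, 1). a_0 = floor(sqrt(887)) = 29, since 29^2 = 841 <= 887 < 900 = 30^2.
Iterate m_{i+1} = d_i*a_i - m_i, d_{i+1} = (887 - m_{i+1}^2)/d_i, a_{i+1} = floor((a_0 + m_{i+1})/d_{i+1}):
  m_1 = 1*29 - 0 = 29, d_1 = (887 - 29^2)/1 = 46/1 = 46, a_1 = floor((29 + 29)/46) = 1.
  m_2 = 46*1 - 29 = 17, d_2 = (887 - 17^2)/46 = 598/46 = 13, a_2 = floor((29 + 17)/13) = 3.
  m_3 = 13*3 - 17 = 22, d_3 = (887 - 22^2)/13 = 403/13 = 31, a_3 = floor((29 + 22)/31) = 1.
  m_4 = 31*1 - 22 = 9, d_4 = (887 - 9^2)/31 = 806/31 = 26, a_4 = floor((29 + 9)/26) = 1.
  m_5 = 26*1 - 9 = 17, d_5 = (887 - 17^2)/26 = 598/26 = 23, a_5 = floor((29 + 17)/23) = 2.
  m_6 = 23*2 - 17 = 29, d_6 = (887 - 29^2)/23 = 46/23 = 2, a_6 = floor((29 + 29)/2) = 29.
  m_7 = 2*29 - 29 = 29, d_7 = (887 - 29^2)/2 = 46/2 = 23, a_7 = floor((29 + 29)/23) = 2.
  m_8 = 23*2 - 29 = 17, d_8 = (887 - 17^2)/23 = 598/23 = 26, a_8 = floor((29 + 17)/26) = 1.
  m_9 = 26*1 - 17 = 9, d_9 = (887 - 9^2)/26 = 806/26 = 31, a_9 = floor((29 + 9)/31) = 1.
  m_10 = 31*1 - 9 = 22, d_10 = (887 - 22^2)/31 = 403/31 = 13, a_10 = floor((29 + 22)/13) = 3.
  m_11 = 13*3 - 22 = 17, d_11 = (887 - 17^2)/13 = 598/13 = 46, a_11 = floor((29 + 17)/46) = 1.
  m_12 = 46*1 - 17 = 29, d_12 = (887 - 29^2)/46 = 46/46 = 1, a_12 = floor((29 + 29)/1) = 58.
  m_13 = 1*58 - 29 = 29, d_13 = (887 - 29^2)/1 = 46/1 = 46: (m_13, d_13) = (m_1, d_1) = (29, 46), so from here the quotients repeat a_1, ..., a_12; the period length is 12.
Hence the expansion of sqrt(887) is a_0 = 29 followed by the repeating block 1, 3, 1, 1, 2, 29, 2, 1, 1, 3, 1, 58 (period 12).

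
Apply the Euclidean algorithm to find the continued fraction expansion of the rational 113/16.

Run the Euclidean algorithm on 113 and 16; the successive quotients are the partial quotients a_0, a_1, ... (each step inverts the fractional part left over by the previous one):
  113 = 7*16 + 1, so a_0 = 7.
  16 = 16*1 + 0, so a_1 = 16.
The remainder reaches 0 after 2 divisions, so the expansion has 2 partial quotients, read off in order.

[7; 16]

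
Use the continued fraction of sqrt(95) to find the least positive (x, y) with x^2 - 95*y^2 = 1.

First expand sqrt(95) as a continued fraction. With x_i = (sqrt(95) + m_i)/d_i and (m_0, d_0) = (0, 1): a_0 = floor(sqrt(95)) = 9, since 9^2 = 81 <= 95 < 100 = 10^2.
Iterate m_{i+1} = d_i*a_i - m_i, d_{i+1} = (95 - m_{i+1}^2)/d_i, a_{i+1} = floor((a_0 + m_{i+1})/d_{i+1}):
  m_1 = 1*9 - 0 = 9, d_1 = (95 - 9^2)/1 = 14/1 = 14, a_1 = floor((9 + 9)/14) = 1.
  m_2 = 14*1 - 9 = 5, d_2 = (95 - 5^2)/14 = 70/14 = 5, a_2 = floor((9 + 5)/5) = 2.
  m_3 = 5*2 - 5 = 5, d_3 = (95 - 5^2)/5 = 70/5 = 14, a_3 = floor((9 + 5)/14) = 1.
  m_4 = 14*1 - 5 = 9, d_4 = (95 - 9^2)/14 = 14/14 = 1, a_4 = floor((9 + 9)/1) = 18.
  m_5 = 1*18 - 9 = 9, d_5 = (95 - 9^2)/1 = 14/1 = 14: (m_5, d_5) = (m_1, d_1) = (9, 14), so from here the quotients repeat a_1, ..., a_4; the period length is 4.
So sqrt(95) = [9; (1, 2, 1, 18)] with period length k = 4.
k is even, so the fundamental solution of x^2 - 95y^2 = 1 is (p_{k-1}, q_{k-1}) = (p_3, q_3); compute convergents through index 3.
Convergents (p_i = a_i*p_{i-1} + p_{i-2}, q_i = a_i*q_{i-1} + q_{i-2} with p_{-2}=0, p_{-1}=1, q_{-2}=1, q_{-1}=0):
  i=0: a_0=9, p_0 = 9*1 + 0 = 9, q_0 = 9*0 + 1 = 1.
  i=1: a_1=1, p_1 = 1*9 + 1 = 10, q_1 = 1*1 + 0 = 1.
  i=2: a_2=2, p_2 = 2*10 + 9 = 29, q_2 = 2*1 + 1 = 3.
  i=3: a_3=1, p_3 = 1*29 + 10 = 39, q_3 = 1*3 + 1 = 4.
Check: 39^2 - 95*4^2 = 1521 - 1520 = 1, so (x, y) = (39, 4) solves the equation, and by the theorem it is the least positive solution.

(x, y) = (39, 4)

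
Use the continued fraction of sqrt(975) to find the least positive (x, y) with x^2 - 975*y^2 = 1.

First expand sqrt(975) as a continued fraction. With x_i = (sqrt(975) + m_i)/d_i and (m_0, d_0) = (0, 1): a_0 = floor(sqrt(975)) = 31, since 31^2 = 961 <= 975 < 1024 = 32^2.
Iterate m_{i+1} = d_i*a_i - m_i, d_{i+1} = (975 - m_{i+1}^2)/d_i, a_{i+1} = floor((a_0 + m_{i+1})/d_{i+1}):
  m_1 = 1*31 - 0 = 31, d_1 = (975 - 31^2)/1 = 14/1 = 14, a_1 = floor((31 + 31)/14) = 4.
  m_2 = 14*4 - 31 = 25, d_2 = (975 - 25^2)/14 = 350/14 = 25, a_2 = floor((31 + 25)/25) = 2.
  m_3 = 25*2 - 25 = 25, d_3 = (975 - 25^2)/25 = 350/25 = 14, a_3 = floor((31 + 25)/14) = 4.
  m_4 = 14*4 - 25 = 31, d_4 = (975 - 31^2)/14 = 14/14 = 1, a_4 = floor((31 + 31)/1) = 62.
  m_5 = 1*62 - 31 = 31, d_5 = (975 - 31^2)/1 = 14/1 = 14: (m_5, d_5) = (m_1, d_1) = (31, 14), so from here the quotients repeat a_1, ..., a_4; the period length is 4.
So sqrt(975) = [31; (4, 2, 4, 62)] with period length k = 4.
k is even, so the fundamental solution of x^2 - 975y^2 = 1 is (p_{k-1}, q_{k-1}) = (p_3, q_3); compute convergents through index 3.
Convergents (p_i = a_i*p_{i-1} + p_{i-2}, q_i = a_i*q_{i-1} + q_{i-2} with p_{-2}=0, p_{-1}=1, q_{-2}=1, q_{-1}=0):
  i=0: a_0=31, p_0 = 31*1 + 0 = 31, q_0 = 31*0 + 1 = 1.
  i=1: a_1=4, p_1 = 4*31 + 1 = 125, q_1 = 4*1 + 0 = 4.
  i=2: a_2=2, p_2 = 2*125 + 31 = 281, q_2 = 2*4 + 1 = 9.
  i=3: a_3=4, p_3 = 4*281 + 125 = 1249, q_3 = 4*9 + 4 = 40.
Check: 1249^2 - 975*40^2 = 1560001 - 1560000 = 1, so (x, y) = (1249, 40) solves the equation, and by the theorem it is the least positive solution.

(x, y) = (1249, 40)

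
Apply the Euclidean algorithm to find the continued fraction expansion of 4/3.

[1; 3]

Run the Euclidean algorithm on 4 and 3; the successive quotients are the partial quotients a_0, a_1, ... (each step inverts the fractional part left over by the previous one):
  4 = 1*3 + 1, so a_0 = 1.
  3 = 3*1 + 0, so a_1 = 3.
The remainder reaches 0 after 2 divisions, so the expansion has 2 partial quotients, read off in order.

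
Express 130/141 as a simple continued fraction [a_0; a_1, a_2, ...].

[0; 1, 11, 1, 4, 2]

Run the Euclidean algorithm on 130 and 141; the successive quotients are the partial quotients a_0, a_1, ... (each step inverts the fractional part left over by the previous one):
  130 = 0*141 + 130, so a_0 = 0.
  141 = 1*130 + 11, so a_1 = 1.
  130 = 11*11 + 9, so a_2 = 11.
  11 = 1*9 + 2, so a_3 = 1.
  9 = 4*2 + 1, so a_4 = 4.
  2 = 2*1 + 0, so a_5 = 2.
The remainder reaches 0 after 6 divisions, so the expansion has 6 partial quotients, read off in order.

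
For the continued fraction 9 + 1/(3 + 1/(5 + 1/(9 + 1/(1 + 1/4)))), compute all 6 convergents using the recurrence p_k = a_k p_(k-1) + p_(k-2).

Using the convergent recurrence p_i = a_i*p_{i-1} + p_{i-2}, q_i = a_i*q_{i-1} + q_{i-2} with p_{-2}=0, p_{-1}=1, q_{-2}=1, q_{-1}=0:
  i=0: a_0=9, p_0 = 9*1 + 0 = 9, q_0 = 9*0 + 1 = 1.
  i=1: a_1=3, p_1 = 3*9 + 1 = 28, q_1 = 3*1 + 0 = 3.
  i=2: a_2=5, p_2 = 5*28 + 9 = 149, q_2 = 5*3 + 1 = 16.
  i=3: a_3=9, p_3 = 9*149 + 28 = 1369, q_3 = 9*16 + 3 = 147.
  i=4: a_4=1, p_4 = 1*1369 + 149 = 1518, q_4 = 1*147 + 16 = 163.
  i=5: a_5=4, p_5 = 4*1518 + 1369 = 7441, q_5 = 4*163 + 147 = 799.

9/1, 28/3, 149/16, 1369/147, 1518/163, 7441/799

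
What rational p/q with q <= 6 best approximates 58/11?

21/4

Expand x = 58/11 as a continued fraction with the Euclidean algorithm:
  58 = 5*11 + 3, so a_0 = 5.
  11 = 3*3 + 2, so a_1 = 3.
  3 = 1*2 + 1, so a_2 = 1.
  2 = 2*1 + 0, so a_3 = 2.
so x = [5; 3, 1, 2].
Convergents (p_i = a_i*p_{i-1} + p_{i-2}, q_i = a_i*q_{i-1} + q_{i-2} with p_{-2}=0, p_{-1}=1, q_{-2}=1, q_{-1}=0), until the denominator exceeds 6:
  i=0: a_0=5, p_0 = 5*1 + 0 = 5, q_0 = 5*0 + 1 = 1.
  i=1: a_1=3, p_1 = 3*5 + 1 = 16, q_1 = 3*1 + 0 = 3.
  i=2: a_2=1, p_2 = 1*16 + 5 = 21, q_2 = 1*3 + 1 = 4.
  i=3: a_3=2, p_3 = 2*21 + 16 = 58, q_3 = 2*4 + 3 = 11.
q_3 = 11 > 6, so the last convergent with denominator <= 6 is p_2/q_2 = 21/4.
The closest fraction with denominator <= 6 is either p_2/q_2 or the intermediate fraction (k*p_2 + p_1)/(k*q_2 + q_1) with the largest k >= 1 whose denominator stays <= 6; these approach x as k grows, and every other convergent or intermediate fraction in range is farther away.
Largest k: floor((6 - q_1)/q_2) = floor((6 - 3)/4) = 0.
Since k = 0, no intermediate fraction beyond p_2/q_2 has denominator <= 6, so the convergent 21/4 is the closest (its error is |58*4 - 21*11|/(11*4) = 1/44).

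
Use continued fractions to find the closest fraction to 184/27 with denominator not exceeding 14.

75/11

Expand x = 184/27 as a continued fraction with the Euclidean algorithm:
  184 = 6*27 + 22, so a_0 = 6.
  27 = 1*22 + 5, so a_1 = 1.
  22 = 4*5 + 2, so a_2 = 4.
  5 = 2*2 + 1, so a_3 = 2.
  2 = 2*1 + 0, so a_4 = 2.
so x = [6; 1, 4, 2, 2].
Convergents (p_i = a_i*p_{i-1} + p_{i-2}, q_i = a_i*q_{i-1} + q_{i-2} with p_{-2}=0, p_{-1}=1, q_{-2}=1, q_{-1}=0), until the denominator exceeds 14:
  i=0: a_0=6, p_0 = 6*1 + 0 = 6, q_0 = 6*0 + 1 = 1.
  i=1: a_1=1, p_1 = 1*6 + 1 = 7, q_1 = 1*1 + 0 = 1.
  i=2: a_2=4, p_2 = 4*7 + 6 = 34, q_2 = 4*1 + 1 = 5.
  i=3: a_3=2, p_3 = 2*34 + 7 = 75, q_3 = 2*5 + 1 = 11.
  i=4: a_4=2, p_4 = 2*75 + 34 = 184, q_4 = 2*11 + 5 = 27.
q_4 = 27 > 14, so the last convergent with denominator <= 14 is p_3/q_3 = 75/11.
The closest fraction with denominator <= 14 is either p_3/q_3 or the intermediate fraction (k*p_3 + p_2)/(k*q_3 + q_2) with the largest k >= 1 whose denominator stays <= 14; these approach x as k grows, and every other convergent or intermediate fraction in range is farther away.
Largest k: floor((14 - q_2)/q_3) = floor((14 - 5)/11) = 0.
Since k = 0, no intermediate fraction beyond p_3/q_3 has denominator <= 14, so the convergent 75/11 is the closest (its error is |184*11 - 75*27|/(27*11) = 1/297).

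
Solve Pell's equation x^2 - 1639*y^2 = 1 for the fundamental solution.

(x, y) = (1401940, 34629)

First expand sqrt(1639) as a continued fraction. With x_i = (sqrt(1639) + m_i)/d_i and (m_0, d_0) = (0, 1): a_0 = floor(sqrt(1639)) = 40, since 40^2 = 1600 <= 1639 < 1681 = 41^2.
Iterate m_{i+1} = d_i*a_i - m_i, d_{i+1} = (1639 - m_{i+1}^2)/d_i, a_{i+1} = floor((a_0 + m_{i+1})/d_{i+1}):
  m_1 = 1*40 - 0 = 40, d_1 = (1639 - 40^2)/1 = 39/1 = 39, a_1 = floor((40 + 40)/39) = 2.
  m_2 = 39*2 - 40 = 38, d_2 = (1639 - 38^2)/39 = 195/39 = 5, a_2 = floor((40 + 38)/5) = 15.
  m_3 = 5*15 - 38 = 37, d_3 = (1639 - 37^2)/5 = 270/5 = 54, a_3 = floor((40 + 37)/54) = 1.
  m_4 = 54*1 - 37 = 17, d_4 = (1639 - 17^2)/54 = 1350/54 = 25, a_4 = floor((40 + 17)/25) = 2.
  m_5 = 25*2 - 17 = 33, d_5 = (1639 - 33^2)/25 = 550/25 = 22, a_5 = floor((40 + 33)/22) = 3.
  m_6 = 22*3 - 33 = 33, d_6 = (1639 - 33^2)/22 = 550/22 = 25, a_6 = floor((40 + 33)/25) = 2.
  m_7 = 25*2 - 33 = 17, d_7 = (1639 - 17^2)/25 = 1350/25 = 54, a_7 = floor((40 + 17)/54) = 1.
  m_8 = 54*1 - 17 = 37, d_8 = (1639 - 37^2)/54 = 270/54 = 5, a_8 = floor((40 + 37)/5) = 15.
  m_9 = 5*15 - 37 = 38, d_9 = (1639 - 38^2)/5 = 195/5 = 39, a_9 = floor((40 + 38)/39) = 2.
  m_10 = 39*2 - 38 = 40, d_10 = (1639 - 40^2)/39 = 39/39 = 1, a_10 = floor((40 + 40)/1) = 80.
  m_11 = 1*80 - 40 = 40, d_11 = (1639 - 40^2)/1 = 39/1 = 39: (m_11, d_11) = (m_1, d_1) = (40, 39), so from here the quotients repeat a_1, ..., a_10; the period length is 10.
So sqrt(1639) = [40; (2, 15, 1, 2, 3, 2, 1, 15, 2, 80)] with period length k = 10.
k is even, so the fundamental solution of x^2 - 1639y^2 = 1 is (p_{k-1}, q_{k-1}) = (p_9, q_9); compute convergents through index 9.
Convergents (p_i = a_i*p_{i-1} + p_{i-2}, q_i = a_i*q_{i-1} + q_{i-2} with p_{-2}=0, p_{-1}=1, q_{-2}=1, q_{-1}=0):
  i=0: a_0=40, p_0 = 40*1 + 0 = 40, q_0 = 40*0 + 1 = 1.
  i=1: a_1=2, p_1 = 2*40 + 1 = 81, q_1 = 2*1 + 0 = 2.
  i=2: a_2=15, p_2 = 15*81 + 40 = 1255, q_2 = 15*2 + 1 = 31.
  i=3: a_3=1, p_3 = 1*1255 + 81 = 1336, q_3 = 1*31 + 2 = 33.
  i=4: a_4=2, p_4 = 2*1336 + 1255 = 3927, q_4 = 2*33 + 31 = 97.
  i=5: a_5=3, p_5 = 3*3927 + 1336 = 13117, q_5 = 3*97 + 33 = 324.
  i=6: a_6=2, p_6 = 2*13117 + 3927 = 30161, q_6 = 2*324 + 97 = 745.
  i=7: a_7=1, p_7 = 1*30161 + 13117 = 43278, q_7 = 1*745 + 324 = 1069.
  i=8: a_8=15, p_8 = 15*43278 + 30161 = 679331, q_8 = 15*1069 + 745 = 16780.
  i=9: a_9=2, p_9 = 2*679331 + 43278 = 1401940, q_9 = 2*16780 + 1069 = 34629.
Check: 1401940^2 - 1639*34629^2 = 1965435763600 - 1965435763599 = 1, so (x, y) = (1401940, 34629) solves the equation, and by the theorem it is the least positive solution.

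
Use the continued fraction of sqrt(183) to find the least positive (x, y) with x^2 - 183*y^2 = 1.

(x, y) = (487, 36)

First expand sqrt(183) as a continued fraction. With x_i = (sqrt(183) + m_i)/d_i and (m_0, d_0) = (0, 1): a_0 = floor(sqrt(183)) = 13, since 13^2 = 169 <= 183 < 196 = 14^2.
Iterate m_{i+1} = d_i*a_i - m_i, d_{i+1} = (183 - m_{i+1}^2)/d_i, a_{i+1} = floor((a_0 + m_{i+1})/d_{i+1}):
  m_1 = 1*13 - 0 = 13, d_1 = (183 - 13^2)/1 = 14/1 = 14, a_1 = floor((13 + 13)/14) = 1.
  m_2 = 14*1 - 13 = 1, d_2 = (183 - 1^2)/14 = 182/14 = 13, a_2 = floor((13 + 1)/13) = 1.
  m_3 = 13*1 - 1 = 12, d_3 = (183 - 12^2)/13 = 39/13 = 3, a_3 = floor((13 + 12)/3) = 8.
  m_4 = 3*8 - 12 = 12, d_4 = (183 - 12^2)/3 = 39/3 = 13, a_4 = floor((13 + 12)/13) = 1.
  m_5 = 13*1 - 12 = 1, d_5 = (183 - 1^2)/13 = 182/13 = 14, a_5 = floor((13 + 1)/14) = 1.
  m_6 = 14*1 - 1 = 13, d_6 = (183 - 13^2)/14 = 14/14 = 1, a_6 = floor((13 + 13)/1) = 26.
  m_7 = 1*26 - 13 = 13, d_7 = (183 - 13^2)/1 = 14/1 = 14: (m_7, d_7) = (m_1, d_1) = (13, 14), so from here the quotients repeat a_1, ..., a_6; the period length is 6.
So sqrt(183) = [13; (1, 1, 8, 1, 1, 26)] with period length k = 6.
k is even, so the fundamental solution of x^2 - 183y^2 = 1 is (p_{k-1}, q_{k-1}) = (p_5, q_5); compute convergents through index 5.
Convergents (p_i = a_i*p_{i-1} + p_{i-2}, q_i = a_i*q_{i-1} + q_{i-2} with p_{-2}=0, p_{-1}=1, q_{-2}=1, q_{-1}=0):
  i=0: a_0=13, p_0 = 13*1 + 0 = 13, q_0 = 13*0 + 1 = 1.
  i=1: a_1=1, p_1 = 1*13 + 1 = 14, q_1 = 1*1 + 0 = 1.
  i=2: a_2=1, p_2 = 1*14 + 13 = 27, q_2 = 1*1 + 1 = 2.
  i=3: a_3=8, p_3 = 8*27 + 14 = 230, q_3 = 8*2 + 1 = 17.
  i=4: a_4=1, p_4 = 1*230 + 27 = 257, q_4 = 1*17 + 2 = 19.
  i=5: a_5=1, p_5 = 1*257 + 230 = 487, q_5 = 1*19 + 17 = 36.
Check: 487^2 - 183*36^2 = 237169 - 237168 = 1, so (x, y) = (487, 36) solves the equation, and by the theorem it is the least positive solution.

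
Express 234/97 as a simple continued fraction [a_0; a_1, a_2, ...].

[2; 2, 2, 2, 1, 5]

Run the Euclidean algorithm on 234 and 97; the successive quotients are the partial quotients a_0, a_1, ... (each step inverts the fractional part left over by the previous one):
  234 = 2*97 + 40, so a_0 = 2.
  97 = 2*40 + 17, so a_1 = 2.
  40 = 2*17 + 6, so a_2 = 2.
  17 = 2*6 + 5, so a_3 = 2.
  6 = 1*5 + 1, so a_4 = 1.
  5 = 5*1 + 0, so a_5 = 5.
The remainder reaches 0 after 6 divisions, so the expansion has 6 partial quotients, read off in order.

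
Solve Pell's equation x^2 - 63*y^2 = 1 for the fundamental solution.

(x, y) = (8, 1)

First expand sqrt(63) as a continued fraction. With x_i = (sqrt(63) + m_i)/d_i and (m_0, d_0) = (0, 1): a_0 = floor(sqrt(63)) = 7, since 7^2 = 49 <= 63 < 64 = 8^2.
Iterate m_{i+1} = d_i*a_i - m_i, d_{i+1} = (63 - m_{i+1}^2)/d_i, a_{i+1} = floor((a_0 + m_{i+1})/d_{i+1}):
  m_1 = 1*7 - 0 = 7, d_1 = (63 - 7^2)/1 = 14/1 = 14, a_1 = floor((7 + 7)/14) = 1.
  m_2 = 14*1 - 7 = 7, d_2 = (63 - 7^2)/14 = 14/14 = 1, a_2 = floor((7 + 7)/1) = 14.
  m_3 = 1*14 - 7 = 7, d_3 = (63 - 7^2)/1 = 14/1 = 14: (m_3, d_3) = (m_1, d_1) = (7, 14), so from here the quotients repeat a_1, a_2; the period length is 2.
So sqrt(63) = [7; (1, 14)] with period length k = 2.
k is even, so the fundamental solution of x^2 - 63y^2 = 1 is (p_{k-1}, q_{k-1}) = (p_1, q_1); compute convergents through index 1.
Convergents (p_i = a_i*p_{i-1} + p_{i-2}, q_i = a_i*q_{i-1} + q_{i-2} with p_{-2}=0, p_{-1}=1, q_{-2}=1, q_{-1}=0):
  i=0: a_0=7, p_0 = 7*1 + 0 = 7, q_0 = 7*0 + 1 = 1.
  i=1: a_1=1, p_1 = 1*7 + 1 = 8, q_1 = 1*1 + 0 = 1.
Check: 8^2 - 63*1^2 = 64 - 63 = 1, so (x, y) = (8, 1) solves the equation, and by the theorem it is the least positive solution.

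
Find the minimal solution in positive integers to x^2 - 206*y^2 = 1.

(x, y) = (59535, 4148)

First expand sqrt(206) as a continued fraction. With x_i = (sqrt(206) + m_i)/d_i and (m_0, d_0) = (0, 1): a_0 = floor(sqrt(206)) = 14, since 14^2 = 196 <= 206 < 225 = 15^2.
Iterate m_{i+1} = d_i*a_i - m_i, d_{i+1} = (206 - m_{i+1}^2)/d_i, a_{i+1} = floor((a_0 + m_{i+1})/d_{i+1}):
  m_1 = 1*14 - 0 = 14, d_1 = (206 - 14^2)/1 = 10/1 = 10, a_1 = floor((14 + 14)/10) = 2.
  m_2 = 10*2 - 14 = 6, d_2 = (206 - 6^2)/10 = 170/10 = 17, a_2 = floor((14 + 6)/17) = 1.
  m_3 = 17*1 - 6 = 11, d_3 = (206 - 11^2)/17 = 85/17 = 5, a_3 = floor((14 + 11)/5) = 5.
  m_4 = 5*5 - 11 = 14, d_4 = (206 - 14^2)/5 = 10/5 = 2, a_4 = floor((14 + 14)/2) = 14.
  m_5 = 2*14 - 14 = 14, d_5 = (206 - 14^2)/2 = 10/2 = 5, a_5 = floor((14 + 14)/5) = 5.
  m_6 = 5*5 - 14 = 11, d_6 = (206 - 11^2)/5 = 85/5 = 17, a_6 = floor((14 + 11)/17) = 1.
  m_7 = 17*1 - 11 = 6, d_7 = (206 - 6^2)/17 = 170/17 = 10, a_7 = floor((14 + 6)/10) = 2.
  m_8 = 10*2 - 6 = 14, d_8 = (206 - 14^2)/10 = 10/10 = 1, a_8 = floor((14 + 14)/1) = 28.
  m_9 = 1*28 - 14 = 14, d_9 = (206 - 14^2)/1 = 10/1 = 10: (m_9, d_9) = (m_1, d_1) = (14, 10), so from here the quotients repeat a_1, ..., a_8; the period length is 8.
So sqrt(206) = [14; (2, 1, 5, 14, 5, 1, 2, 28)] with period length k = 8.
k is even, so the fundamental solution of x^2 - 206y^2 = 1 is (p_{k-1}, q_{k-1}) = (p_7, q_7); compute convergents through index 7.
Convergents (p_i = a_i*p_{i-1} + p_{i-2}, q_i = a_i*q_{i-1} + q_{i-2} with p_{-2}=0, p_{-1}=1, q_{-2}=1, q_{-1}=0):
  i=0: a_0=14, p_0 = 14*1 + 0 = 14, q_0 = 14*0 + 1 = 1.
  i=1: a_1=2, p_1 = 2*14 + 1 = 29, q_1 = 2*1 + 0 = 2.
  i=2: a_2=1, p_2 = 1*29 + 14 = 43, q_2 = 1*2 + 1 = 3.
  i=3: a_3=5, p_3 = 5*43 + 29 = 244, q_3 = 5*3 + 2 = 17.
  i=4: a_4=14, p_4 = 14*244 + 43 = 3459, q_4 = 14*17 + 3 = 241.
  i=5: a_5=5, p_5 = 5*3459 + 244 = 17539, q_5 = 5*241 + 17 = 1222.
  i=6: a_6=1, p_6 = 1*17539 + 3459 = 20998, q_6 = 1*1222 + 241 = 1463.
  i=7: a_7=2, p_7 = 2*20998 + 17539 = 59535, q_7 = 2*1463 + 1222 = 4148.
Check: 59535^2 - 206*4148^2 = 3544416225 - 3544416224 = 1, so (x, y) = (59535, 4148) solves the equation, and by the theorem it is the least positive solution.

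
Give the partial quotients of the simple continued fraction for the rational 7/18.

[0; 2, 1, 1, 3]

Run the Euclidean algorithm on 7 and 18; the successive quotients are the partial quotients a_0, a_1, ... (each step inverts the fractional part left over by the previous one):
  7 = 0*18 + 7, so a_0 = 0.
  18 = 2*7 + 4, so a_1 = 2.
  7 = 1*4 + 3, so a_2 = 1.
  4 = 1*3 + 1, so a_3 = 1.
  3 = 3*1 + 0, so a_4 = 3.
The remainder reaches 0 after 5 divisions, so the expansion has 5 partial quotients, read off in order.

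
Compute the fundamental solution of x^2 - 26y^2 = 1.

(x, y) = (51, 10)

First expand sqrt(26) as a continued fraction. With x_i = (sqrt(26) + m_i)/d_i and (m_0, d_0) = (0, 1): a_0 = floor(sqrt(26)) = 5, since 5^2 = 25 <= 26 < 36 = 6^2.
Iterate m_{i+1} = d_i*a_i - m_i, d_{i+1} = (26 - m_{i+1}^2)/d_i, a_{i+1} = floor((a_0 + m_{i+1})/d_{i+1}):
  m_1 = 1*5 - 0 = 5, d_1 = (26 - 5^2)/1 = 1/1 = 1, a_1 = floor((5 + 5)/1) = 10.
  m_2 = 1*10 - 5 = 5, d_2 = (26 - 5^2)/1 = 1/1 = 1: (m_2, d_2) = (m_1, d_1) = (5, 1), so from here the quotient a_1 repeats; the period length is 1.
So sqrt(26) = [5; (10)] with period length k = 1.
k is odd, so (p_{k-1}, q_{k-1}) only solves x^2 - 26y^2 = -1 and the fundamental solution of x^2 - 26y^2 = 1 is (p_{2k-1}, q_{2k-1}) = (p_1, q_1); compute convergents through index 1, running through the period twice.
Convergents (p_i = a_i*p_{i-1} + p_{i-2}, q_i = a_i*q_{i-1} + q_{i-2} with p_{-2}=0, p_{-1}=1, q_{-2}=1, q_{-1}=0):
  i=0: a_0=5, p_0 = 5*1 + 0 = 5, q_0 = 5*0 + 1 = 1.
  i=1: a_1=10, p_1 = 10*5 + 1 = 51, q_1 = 10*1 + 0 = 10.
Indeed p_0^2 - 26*q_0^2 = 25 - 26 = -1, not +1.
Check: 51^2 - 26*10^2 = 2601 - 2600 = 1, so (x, y) = (51, 10) solves the equation, and by the theorem it is the least positive solution.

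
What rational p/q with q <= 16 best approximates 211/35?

6/1

Expand x = 211/35 as a continued fraction with the Euclidean algorithm:
  211 = 6*35 + 1, so a_0 = 6.
  35 = 35*1 + 0, so a_1 = 35.
so x = [6; 35].
Convergents (p_i = a_i*p_{i-1} + p_{i-2}, q_i = a_i*q_{i-1} + q_{i-2} with p_{-2}=0, p_{-1}=1, q_{-2}=1, q_{-1}=0), until the denominator exceeds 16:
  i=0: a_0=6, p_0 = 6*1 + 0 = 6, q_0 = 6*0 + 1 = 1.
  i=1: a_1=35, p_1 = 35*6 + 1 = 211, q_1 = 35*1 + 0 = 35.
q_1 = 35 > 16, so the last convergent with denominator <= 16 is p_0/q_0 = 6/1.
The closest fraction with denominator <= 16 is either p_0/q_0 or the intermediate fraction (k*p_0 + p_{-1})/(k*q_0 + q_{-1}) with the largest k >= 1 whose denominator stays <= 16; these approach x as k grows, and every other convergent or intermediate fraction in range is farther away.
Largest k: floor((16 - q_{-1})/q_0) = floor((16 - 0)/1) = 16 (using the seeds p_{-1} = 1, q_{-1} = 0).
That gives (16*6 + 1)/(16*1 + 0) = 97/16.
Compare the errors: |x - 6/1| = |211*1 - 6*35|/(35*1) = 1/35, and |x - 97/16| = |211*16 - 97*35|/(35*16) = 19/560.
Cross-multiplying, 1*560 = 560 < 665 = 19*35, so 1/35 is smaller: the convergent 6/1 is closer to x than 97/16.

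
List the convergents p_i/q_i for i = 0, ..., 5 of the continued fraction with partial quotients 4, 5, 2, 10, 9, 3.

Using the convergent recurrence p_i = a_i*p_{i-1} + p_{i-2}, q_i = a_i*q_{i-1} + q_{i-2} with p_{-2}=0, p_{-1}=1, q_{-2}=1, q_{-1}=0:
  i=0: a_0=4, p_0 = 4*1 + 0 = 4, q_0 = 4*0 + 1 = 1.
  i=1: a_1=5, p_1 = 5*4 + 1 = 21, q_1 = 5*1 + 0 = 5.
  i=2: a_2=2, p_2 = 2*21 + 4 = 46, q_2 = 2*5 + 1 = 11.
  i=3: a_3=10, p_3 = 10*46 + 21 = 481, q_3 = 10*11 + 5 = 115.
  i=4: a_4=9, p_4 = 9*481 + 46 = 4375, q_4 = 9*115 + 11 = 1046.
  i=5: a_5=3, p_5 = 3*4375 + 481 = 13606, q_5 = 3*1046 + 115 = 3253.

4/1, 21/5, 46/11, 481/115, 4375/1046, 13606/3253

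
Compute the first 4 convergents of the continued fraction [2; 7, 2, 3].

Using the convergent recurrence p_i = a_i*p_{i-1} + p_{i-2}, q_i = a_i*q_{i-1} + q_{i-2} with p_{-2}=0, p_{-1}=1, q_{-2}=1, q_{-1}=0:
  i=0: a_0=2, p_0 = 2*1 + 0 = 2, q_0 = 2*0 + 1 = 1.
  i=1: a_1=7, p_1 = 7*2 + 1 = 15, q_1 = 7*1 + 0 = 7.
  i=2: a_2=2, p_2 = 2*15 + 2 = 32, q_2 = 2*7 + 1 = 15.
  i=3: a_3=3, p_3 = 3*32 + 15 = 111, q_3 = 3*15 + 7 = 52.

2/1, 15/7, 32/15, 111/52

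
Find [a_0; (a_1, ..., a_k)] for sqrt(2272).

Write x_i = (sqrt(2272) + m_i)/d_i with (m_0, d_0) = (0, 1). a_0 = floor(sqrt(2272)) = 47, since 47^2 = 2209 <= 2272 < 2304 = 48^2.
Iterate m_{i+1} = d_i*a_i - m_i, d_{i+1} = (2272 - m_{i+1}^2)/d_i, a_{i+1} = floor((a_0 + m_{i+1})/d_{i+1}):
  m_1 = 1*47 - 0 = 47, d_1 = (2272 - 47^2)/1 = 63/1 = 63, a_1 = floor((47 + 47)/63) = 1.
  m_2 = 63*1 - 47 = 16, d_2 = (2272 - 16^2)/63 = 2016/63 = 32, a_2 = floor((47 + 16)/32) = 1.
  m_3 = 32*1 - 16 = 16, d_3 = (2272 - 16^2)/32 = 2016/32 = 63, a_3 = floor((47 + 16)/63) = 1.
  m_4 = 63*1 - 16 = 47, d_4 = (2272 - 47^2)/63 = 63/63 = 1, a_4 = floor((47 + 47)/1) = 94.
  m_5 = 1*94 - 47 = 47, d_5 = (2272 - 47^2)/1 = 63/1 = 63: (m_5, d_5) = (m_1, d_1) = (47, 63), so from here the quotients repeat a_1, ..., a_4; the period length is 4.
Hence the expansion of sqrt(2272) is a_0 = 47 followed by the repeating block 1, 1, 1, 94 (period 4).

[47; (1, 1, 1, 94)]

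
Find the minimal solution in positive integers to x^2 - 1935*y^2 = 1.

First expand sqrt(1935) as a continued fraction. With x_i = (sqrt(1935) + m_i)/d_i and (m_0, d_0) = (0, 1): a_0 = floor(sqrt(1935)) = 43, since 43^2 = 1849 <= 1935 < 1936 = 44^2.
Iterate m_{i+1} = d_i*a_i - m_i, d_{i+1} = (1935 - m_{i+1}^2)/d_i, a_{i+1} = floor((a_0 + m_{i+1})/d_{i+1}):
  m_1 = 1*43 - 0 = 43, d_1 = (1935 - 43^2)/1 = 86/1 = 86, a_1 = floor((43 + 43)/86) = 1.
  m_2 = 86*1 - 43 = 43, d_2 = (1935 - 43^2)/86 = 86/86 = 1, a_2 = floor((43 + 43)/1) = 86.
  m_3 = 1*86 - 43 = 43, d_3 = (1935 - 43^2)/1 = 86/1 = 86: (m_3, d_3) = (m_1, d_1) = (43, 86), so from here the quotients repeat a_1, a_2; the period length is 2.
So sqrt(1935) = [43; (1, 86)] with period length k = 2.
k is even, so the fundamental solution of x^2 - 1935y^2 = 1 is (p_{k-1}, q_{k-1}) = (p_1, q_1); compute convergents through index 1.
Convergents (p_i = a_i*p_{i-1} + p_{i-2}, q_i = a_i*q_{i-1} + q_{i-2} with p_{-2}=0, p_{-1}=1, q_{-2}=1, q_{-1}=0):
  i=0: a_0=43, p_0 = 43*1 + 0 = 43, q_0 = 43*0 + 1 = 1.
  i=1: a_1=1, p_1 = 1*43 + 1 = 44, q_1 = 1*1 + 0 = 1.
Check: 44^2 - 1935*1^2 = 1936 - 1935 = 1, so (x, y) = (44, 1) solves the equation, and by the theorem it is the least positive solution.

(x, y) = (44, 1)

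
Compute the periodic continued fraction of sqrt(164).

[12; (1, 4, 6, 4, 1, 24)]

Write x_i = (sqrt(164) + m_i)/d_i with (m_0, d_0) = (0, 1). a_0 = floor(sqrt(164)) = 12, since 12^2 = 144 <= 164 < 169 = 13^2.
Iterate m_{i+1} = d_i*a_i - m_i, d_{i+1} = (164 - m_{i+1}^2)/d_i, a_{i+1} = floor((a_0 + m_{i+1})/d_{i+1}):
  m_1 = 1*12 - 0 = 12, d_1 = (164 - 12^2)/1 = 20/1 = 20, a_1 = floor((12 + 12)/20) = 1.
  m_2 = 20*1 - 12 = 8, d_2 = (164 - 8^2)/20 = 100/20 = 5, a_2 = floor((12 + 8)/5) = 4.
  m_3 = 5*4 - 8 = 12, d_3 = (164 - 12^2)/5 = 20/5 = 4, a_3 = floor((12 + 12)/4) = 6.
  m_4 = 4*6 - 12 = 12, d_4 = (164 - 12^2)/4 = 20/4 = 5, a_4 = floor((12 + 12)/5) = 4.
  m_5 = 5*4 - 12 = 8, d_5 = (164 - 8^2)/5 = 100/5 = 20, a_5 = floor((12 + 8)/20) = 1.
  m_6 = 20*1 - 8 = 12, d_6 = (164 - 12^2)/20 = 20/20 = 1, a_6 = floor((12 + 12)/1) = 24.
  m_7 = 1*24 - 12 = 12, d_7 = (164 - 12^2)/1 = 20/1 = 20: (m_7, d_7) = (m_1, d_1) = (12, 20), so from here the quotients repeat a_1, ..., a_6; the period length is 6.
Hence the expansion of sqrt(164) is a_0 = 12 followed by the repeating block 1, 4, 6, 4, 1, 24 (period 6).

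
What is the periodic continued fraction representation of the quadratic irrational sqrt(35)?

Write x_i = (sqrt(35) + m_i)/d_i with (m_0, d_0) = (0, 1). a_0 = floor(sqrt(35)) = 5, since 5^2 = 25 <= 35 < 36 = 6^2.
Iterate m_{i+1} = d_i*a_i - m_i, d_{i+1} = (35 - m_{i+1}^2)/d_i, a_{i+1} = floor((a_0 + m_{i+1})/d_{i+1}):
  m_1 = 1*5 - 0 = 5, d_1 = (35 - 5^2)/1 = 10/1 = 10, a_1 = floor((5 + 5)/10) = 1.
  m_2 = 10*1 - 5 = 5, d_2 = (35 - 5^2)/10 = 10/10 = 1, a_2 = floor((5 + 5)/1) = 10.
  m_3 = 1*10 - 5 = 5, d_3 = (35 - 5^2)/1 = 10/1 = 10: (m_3, d_3) = (m_1, d_1) = (5, 10), so from here the quotients repeat a_1, a_2; the period length is 2.
Hence the expansion of sqrt(35) is a_0 = 5 followed by the repeating block 1, 10 (period 2).

[5; (1, 10)]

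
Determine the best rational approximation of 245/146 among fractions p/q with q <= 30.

Expand x = 245/146 as a continued fraction with the Euclidean algorithm:
  245 = 1*146 + 99, so a_0 = 1.
  146 = 1*99 + 47, so a_1 = 1.
  99 = 2*47 + 5, so a_2 = 2.
  47 = 9*5 + 2, so a_3 = 9.
  5 = 2*2 + 1, so a_4 = 2.
  2 = 2*1 + 0, so a_5 = 2.
so x = [1; 1, 2, 9, 2, 2].
Convergents (p_i = a_i*p_{i-1} + p_{i-2}, q_i = a_i*q_{i-1} + q_{i-2} with p_{-2}=0, p_{-1}=1, q_{-2}=1, q_{-1}=0), until the denominator exceeds 30:
  i=0: a_0=1, p_0 = 1*1 + 0 = 1, q_0 = 1*0 + 1 = 1.
  i=1: a_1=1, p_1 = 1*1 + 1 = 2, q_1 = 1*1 + 0 = 1.
  i=2: a_2=2, p_2 = 2*2 + 1 = 5, q_2 = 2*1 + 1 = 3.
  i=3: a_3=9, p_3 = 9*5 + 2 = 47, q_3 = 9*3 + 1 = 28.
  i=4: a_4=2, p_4 = 2*47 + 5 = 99, q_4 = 2*28 + 3 = 59.
q_4 = 59 > 30, so the last convergent with denominator <= 30 is p_3/q_3 = 47/28.
The closest fraction with denominator <= 30 is either p_3/q_3 or the intermediate fraction (k*p_3 + p_2)/(k*q_3 + q_2) with the largest k >= 1 whose denominator stays <= 30; these approach x as k grows, and every other convergent or intermediate fraction in range is farther away.
Largest k: floor((30 - q_2)/q_3) = floor((30 - 3)/28) = 0.
Since k = 0, no intermediate fraction beyond p_3/q_3 has denominator <= 30, so the convergent 47/28 is the closest (its error is |245*28 - 47*146|/(146*28) = 2/4088).

47/28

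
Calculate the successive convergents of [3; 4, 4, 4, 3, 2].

3/1, 13/4, 55/17, 233/72, 754/233, 1741/538

Using the convergent recurrence p_i = a_i*p_{i-1} + p_{i-2}, q_i = a_i*q_{i-1} + q_{i-2} with p_{-2}=0, p_{-1}=1, q_{-2}=1, q_{-1}=0:
  i=0: a_0=3, p_0 = 3*1 + 0 = 3, q_0 = 3*0 + 1 = 1.
  i=1: a_1=4, p_1 = 4*3 + 1 = 13, q_1 = 4*1 + 0 = 4.
  i=2: a_2=4, p_2 = 4*13 + 3 = 55, q_2 = 4*4 + 1 = 17.
  i=3: a_3=4, p_3 = 4*55 + 13 = 233, q_3 = 4*17 + 4 = 72.
  i=4: a_4=3, p_4 = 3*233 + 55 = 754, q_4 = 3*72 + 17 = 233.
  i=5: a_5=2, p_5 = 2*754 + 233 = 1741, q_5 = 2*233 + 72 = 538.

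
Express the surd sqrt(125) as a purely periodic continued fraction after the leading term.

Write x_i = (sqrt(125) + m_i)/d_i with (m_0, d_0) = (0, 1). a_0 = floor(sqrt(125)) = 11, since 11^2 = 121 <= 125 < 144 = 12^2.
Iterate m_{i+1} = d_i*a_i - m_i, d_{i+1} = (125 - m_{i+1}^2)/d_i, a_{i+1} = floor((a_0 + m_{i+1})/d_{i+1}):
  m_1 = 1*11 - 0 = 11, d_1 = (125 - 11^2)/1 = 4/1 = 4, a_1 = floor((11 + 11)/4) = 5.
  m_2 = 4*5 - 11 = 9, d_2 = (125 - 9^2)/4 = 44/4 = 11, a_2 = floor((11 + 9)/11) = 1.
  m_3 = 11*1 - 9 = 2, d_3 = (125 - 2^2)/11 = 121/11 = 11, a_3 = floor((11 + 2)/11) = 1.
  m_4 = 11*1 - 2 = 9, d_4 = (125 - 9^2)/11 = 44/11 = 4, a_4 = floor((11 + 9)/4) = 5.
  m_5 = 4*5 - 9 = 11, d_5 = (125 - 11^2)/4 = 4/4 = 1, a_5 = floor((11 + 11)/1) = 22.
  m_6 = 1*22 - 11 = 11, d_6 = (125 - 11^2)/1 = 4/1 = 4: (m_6, d_6) = (m_1, d_1) = (11, 4), so from here the quotients repeat a_1, ..., a_5; the period length is 5.
Hence the expansion of sqrt(125) is a_0 = 11 followed by the repeating block 5, 1, 1, 5, 22 (period 5).

[11; (5, 1, 1, 5, 22)]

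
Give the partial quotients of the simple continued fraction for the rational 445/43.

[10; 2, 1, 6, 2]

Run the Euclidean algorithm on 445 and 43; the successive quotients are the partial quotients a_0, a_1, ... (each step inverts the fractional part left over by the previous one):
  445 = 10*43 + 15, so a_0 = 10.
  43 = 2*15 + 13, so a_1 = 2.
  15 = 1*13 + 2, so a_2 = 1.
  13 = 6*2 + 1, so a_3 = 6.
  2 = 2*1 + 0, so a_4 = 2.
The remainder reaches 0 after 5 divisions, so the expansion has 5 partial quotients, read off in order.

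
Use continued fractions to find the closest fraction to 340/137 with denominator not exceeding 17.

Expand x = 340/137 as a continued fraction with the Euclidean algorithm:
  340 = 2*137 + 66, so a_0 = 2.
  137 = 2*66 + 5, so a_1 = 2.
  66 = 13*5 + 1, so a_2 = 13.
  5 = 5*1 + 0, so a_3 = 5.
so x = [2; 2, 13, 5].
Convergents (p_i = a_i*p_{i-1} + p_{i-2}, q_i = a_i*q_{i-1} + q_{i-2} with p_{-2}=0, p_{-1}=1, q_{-2}=1, q_{-1}=0), until the denominator exceeds 17:
  i=0: a_0=2, p_0 = 2*1 + 0 = 2, q_0 = 2*0 + 1 = 1.
  i=1: a_1=2, p_1 = 2*2 + 1 = 5, q_1 = 2*1 + 0 = 2.
  i=2: a_2=13, p_2 = 13*5 + 2 = 67, q_2 = 13*2 + 1 = 27.
q_2 = 27 > 17, so the last convergent with denominator <= 17 is p_1/q_1 = 5/2.
The closest fraction with denominator <= 17 is either p_1/q_1 or the intermediate fraction (k*p_1 + p_0)/(k*q_1 + q_0) with the largest k >= 1 whose denominator stays <= 17; these approach x as k grows, and every other convergent or intermediate fraction in range is farther away.
Largest k: floor((17 - q_0)/q_1) = floor((17 - 1)/2) = 8.
That gives (8*5 + 2)/(8*2 + 1) = 42/17.
Compare the errors: |x - 5/2| = |340*2 - 5*137|/(137*2) = 5/274, and |x - 42/17| = |340*17 - 42*137|/(137*17) = 26/2329.
Cross-multiplying, 26*274 = 7124 < 11645 = 5*2329, so 26/2329 is smaller: the intermediate fraction 42/17 is closer to x than 5/2.

42/17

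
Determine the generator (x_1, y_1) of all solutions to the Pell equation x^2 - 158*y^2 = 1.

(x, y) = (7743, 616)

First expand sqrt(158) as a continued fraction. With x_i = (sqrt(158) + m_i)/d_i and (m_0, d_0) = (0, 1): a_0 = floor(sqrt(158)) = 12, since 12^2 = 144 <= 158 < 169 = 13^2.
Iterate m_{i+1} = d_i*a_i - m_i, d_{i+1} = (158 - m_{i+1}^2)/d_i, a_{i+1} = floor((a_0 + m_{i+1})/d_{i+1}):
  m_1 = 1*12 - 0 = 12, d_1 = (158 - 12^2)/1 = 14/1 = 14, a_1 = floor((12 + 12)/14) = 1.
  m_2 = 14*1 - 12 = 2, d_2 = (158 - 2^2)/14 = 154/14 = 11, a_2 = floor((12 + 2)/11) = 1.
  m_3 = 11*1 - 2 = 9, d_3 = (158 - 9^2)/11 = 77/11 = 7, a_3 = floor((12 + 9)/7) = 3.
  m_4 = 7*3 - 9 = 12, d_4 = (158 - 12^2)/7 = 14/7 = 2, a_4 = floor((12 + 12)/2) = 12.
  m_5 = 2*12 - 12 = 12, d_5 = (158 - 12^2)/2 = 14/2 = 7, a_5 = floor((12 + 12)/7) = 3.
  m_6 = 7*3 - 12 = 9, d_6 = (158 - 9^2)/7 = 77/7 = 11, a_6 = floor((12 + 9)/11) = 1.
  m_7 = 11*1 - 9 = 2, d_7 = (158 - 2^2)/11 = 154/11 = 14, a_7 = floor((12 + 2)/14) = 1.
  m_8 = 14*1 - 2 = 12, d_8 = (158 - 12^2)/14 = 14/14 = 1, a_8 = floor((12 + 12)/1) = 24.
  m_9 = 1*24 - 12 = 12, d_9 = (158 - 12^2)/1 = 14/1 = 14: (m_9, d_9) = (m_1, d_1) = (12, 14), so from here the quotients repeat a_1, ..., a_8; the period length is 8.
So sqrt(158) = [12; (1, 1, 3, 12, 3, 1, 1, 24)] with period length k = 8.
k is even, so the fundamental solution of x^2 - 158y^2 = 1 is (p_{k-1}, q_{k-1}) = (p_7, q_7); compute convergents through index 7.
Convergents (p_i = a_i*p_{i-1} + p_{i-2}, q_i = a_i*q_{i-1} + q_{i-2} with p_{-2}=0, p_{-1}=1, q_{-2}=1, q_{-1}=0):
  i=0: a_0=12, p_0 = 12*1 + 0 = 12, q_0 = 12*0 + 1 = 1.
  i=1: a_1=1, p_1 = 1*12 + 1 = 13, q_1 = 1*1 + 0 = 1.
  i=2: a_2=1, p_2 = 1*13 + 12 = 25, q_2 = 1*1 + 1 = 2.
  i=3: a_3=3, p_3 = 3*25 + 13 = 88, q_3 = 3*2 + 1 = 7.
  i=4: a_4=12, p_4 = 12*88 + 25 = 1081, q_4 = 12*7 + 2 = 86.
  i=5: a_5=3, p_5 = 3*1081 + 88 = 3331, q_5 = 3*86 + 7 = 265.
  i=6: a_6=1, p_6 = 1*3331 + 1081 = 4412, q_6 = 1*265 + 86 = 351.
  i=7: a_7=1, p_7 = 1*4412 + 3331 = 7743, q_7 = 1*351 + 265 = 616.
Check: 7743^2 - 158*616^2 = 59954049 - 59954048 = 1, so (x, y) = (7743, 616) solves the equation, and by the theorem it is the least positive solution.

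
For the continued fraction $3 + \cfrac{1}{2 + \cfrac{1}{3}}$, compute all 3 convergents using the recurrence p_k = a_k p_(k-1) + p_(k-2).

Using the convergent recurrence p_i = a_i*p_{i-1} + p_{i-2}, q_i = a_i*q_{i-1} + q_{i-2} with p_{-2}=0, p_{-1}=1, q_{-2}=1, q_{-1}=0:
  i=0: a_0=3, p_0 = 3*1 + 0 = 3, q_0 = 3*0 + 1 = 1.
  i=1: a_1=2, p_1 = 2*3 + 1 = 7, q_1 = 2*1 + 0 = 2.
  i=2: a_2=3, p_2 = 3*7 + 3 = 24, q_2 = 3*2 + 1 = 7.

3/1, 7/2, 24/7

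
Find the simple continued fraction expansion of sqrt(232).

[15; (4, 3, 7, 3, 4, 30)]

Write x_i = (sqrt(232) + m_i)/d_i with (m_0, d_0) = (0, 1). a_0 = floor(sqrt(232)) = 15, since 15^2 = 225 <= 232 < 256 = 16^2.
Iterate m_{i+1} = d_i*a_i - m_i, d_{i+1} = (232 - m_{i+1}^2)/d_i, a_{i+1} = floor((a_0 + m_{i+1})/d_{i+1}):
  m_1 = 1*15 - 0 = 15, d_1 = (232 - 15^2)/1 = 7/1 = 7, a_1 = floor((15 + 15)/7) = 4.
  m_2 = 7*4 - 15 = 13, d_2 = (232 - 13^2)/7 = 63/7 = 9, a_2 = floor((15 + 13)/9) = 3.
  m_3 = 9*3 - 13 = 14, d_3 = (232 - 14^2)/9 = 36/9 = 4, a_3 = floor((15 + 14)/4) = 7.
  m_4 = 4*7 - 14 = 14, d_4 = (232 - 14^2)/4 = 36/4 = 9, a_4 = floor((15 + 14)/9) = 3.
  m_5 = 9*3 - 14 = 13, d_5 = (232 - 13^2)/9 = 63/9 = 7, a_5 = floor((15 + 13)/7) = 4.
  m_6 = 7*4 - 13 = 15, d_6 = (232 - 15^2)/7 = 7/7 = 1, a_6 = floor((15 + 15)/1) = 30.
  m_7 = 1*30 - 15 = 15, d_7 = (232 - 15^2)/1 = 7/1 = 7: (m_7, d_7) = (m_1, d_1) = (15, 7), so from here the quotients repeat a_1, ..., a_6; the period length is 6.
Hence the expansion of sqrt(232) is a_0 = 15 followed by the repeating block 4, 3, 7, 3, 4, 30 (period 6).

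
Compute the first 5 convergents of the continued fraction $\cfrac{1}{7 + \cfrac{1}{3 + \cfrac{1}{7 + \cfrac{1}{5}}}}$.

Using the convergent recurrence p_i = a_i*p_{i-1} + p_{i-2}, q_i = a_i*q_{i-1} + q_{i-2} with p_{-2}=0, p_{-1}=1, q_{-2}=1, q_{-1}=0:
  i=0: a_0=0, p_0 = 0*1 + 0 = 0, q_0 = 0*0 + 1 = 1.
  i=1: a_1=7, p_1 = 7*0 + 1 = 1, q_1 = 7*1 + 0 = 7.
  i=2: a_2=3, p_2 = 3*1 + 0 = 3, q_2 = 3*7 + 1 = 22.
  i=3: a_3=7, p_3 = 7*3 + 1 = 22, q_3 = 7*22 + 7 = 161.
  i=4: a_4=5, p_4 = 5*22 + 3 = 113, q_4 = 5*161 + 22 = 827.

0/1, 1/7, 3/22, 22/161, 113/827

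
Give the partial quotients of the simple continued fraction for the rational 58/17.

Run the Euclidean algorithm on 58 and 17; the successive quotients are the partial quotients a_0, a_1, ... (each step inverts the fractional part left over by the previous one):
  58 = 3*17 + 7, so a_0 = 3.
  17 = 2*7 + 3, so a_1 = 2.
  7 = 2*3 + 1, so a_2 = 2.
  3 = 3*1 + 0, so a_3 = 3.
The remainder reaches 0 after 4 divisions, so the expansion has 4 partial quotients, read off in order.

[3; 2, 2, 3]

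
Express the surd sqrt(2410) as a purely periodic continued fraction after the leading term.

[49; (10, 1, 8, 1, 10, 98)]

Write x_i = (sqrt(2410) + m_i)/d_i with (m_0, d_0) = (0, 1). a_0 = floor(sqrt(2410)) = 49, since 49^2 = 2401 <= 2410 < 2500 = 50^2.
Iterate m_{i+1} = d_i*a_i - m_i, d_{i+1} = (2410 - m_{i+1}^2)/d_i, a_{i+1} = floor((a_0 + m_{i+1})/d_{i+1}):
  m_1 = 1*49 - 0 = 49, d_1 = (2410 - 49^2)/1 = 9/1 = 9, a_1 = floor((49 + 49)/9) = 10.
  m_2 = 9*10 - 49 = 41, d_2 = (2410 - 41^2)/9 = 729/9 = 81, a_2 = floor((49 + 41)/81) = 1.
  m_3 = 81*1 - 41 = 40, d_3 = (2410 - 40^2)/81 = 810/81 = 10, a_3 = floor((49 + 40)/10) = 8.
  m_4 = 10*8 - 40 = 40, d_4 = (2410 - 40^2)/10 = 810/10 = 81, a_4 = floor((49 + 40)/81) = 1.
  m_5 = 81*1 - 40 = 41, d_5 = (2410 - 41^2)/81 = 729/81 = 9, a_5 = floor((49 + 41)/9) = 10.
  m_6 = 9*10 - 41 = 49, d_6 = (2410 - 49^2)/9 = 9/9 = 1, a_6 = floor((49 + 49)/1) = 98.
  m_7 = 1*98 - 49 = 49, d_7 = (2410 - 49^2)/1 = 9/1 = 9: (m_7, d_7) = (m_1, d_1) = (49, 9), so from here the quotients repeat a_1, ..., a_6; the period length is 6.
Hence the expansion of sqrt(2410) is a_0 = 49 followed by the repeating block 10, 1, 8, 1, 10, 98 (period 6).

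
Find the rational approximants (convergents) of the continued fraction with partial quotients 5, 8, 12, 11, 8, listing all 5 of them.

5/1, 41/8, 497/97, 5508/1075, 44561/8697

Using the convergent recurrence p_i = a_i*p_{i-1} + p_{i-2}, q_i = a_i*q_{i-1} + q_{i-2} with p_{-2}=0, p_{-1}=1, q_{-2}=1, q_{-1}=0:
  i=0: a_0=5, p_0 = 5*1 + 0 = 5, q_0 = 5*0 + 1 = 1.
  i=1: a_1=8, p_1 = 8*5 + 1 = 41, q_1 = 8*1 + 0 = 8.
  i=2: a_2=12, p_2 = 12*41 + 5 = 497, q_2 = 12*8 + 1 = 97.
  i=3: a_3=11, p_3 = 11*497 + 41 = 5508, q_3 = 11*97 + 8 = 1075.
  i=4: a_4=8, p_4 = 8*5508 + 497 = 44561, q_4 = 8*1075 + 97 = 8697.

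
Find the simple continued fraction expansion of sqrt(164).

Write x_i = (sqrt(164) + m_i)/d_i with (m_0, d_0) = (0, 1). a_0 = floor(sqrt(164)) = 12, since 12^2 = 144 <= 164 < 169 = 13^2.
Iterate m_{i+1} = d_i*a_i - m_i, d_{i+1} = (164 - m_{i+1}^2)/d_i, a_{i+1} = floor((a_0 + m_{i+1})/d_{i+1}):
  m_1 = 1*12 - 0 = 12, d_1 = (164 - 12^2)/1 = 20/1 = 20, a_1 = floor((12 + 12)/20) = 1.
  m_2 = 20*1 - 12 = 8, d_2 = (164 - 8^2)/20 = 100/20 = 5, a_2 = floor((12 + 8)/5) = 4.
  m_3 = 5*4 - 8 = 12, d_3 = (164 - 12^2)/5 = 20/5 = 4, a_3 = floor((12 + 12)/4) = 6.
  m_4 = 4*6 - 12 = 12, d_4 = (164 - 12^2)/4 = 20/4 = 5, a_4 = floor((12 + 12)/5) = 4.
  m_5 = 5*4 - 12 = 8, d_5 = (164 - 8^2)/5 = 100/5 = 20, a_5 = floor((12 + 8)/20) = 1.
  m_6 = 20*1 - 8 = 12, d_6 = (164 - 12^2)/20 = 20/20 = 1, a_6 = floor((12 + 12)/1) = 24.
  m_7 = 1*24 - 12 = 12, d_7 = (164 - 12^2)/1 = 20/1 = 20: (m_7, d_7) = (m_1, d_1) = (12, 20), so from here the quotients repeat a_1, ..., a_6; the period length is 6.
Hence the expansion of sqrt(164) is a_0 = 12 followed by the repeating block 1, 4, 6, 4, 1, 24 (period 6).

[12; (1, 4, 6, 4, 1, 24)]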